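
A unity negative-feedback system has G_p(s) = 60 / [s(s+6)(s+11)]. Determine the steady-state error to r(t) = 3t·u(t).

3.3

One free integrator in G_p(s): this is a type 1 system.
K_v = lim_{s→0} s·G_p(s) = 60 / (6·11) = 10/11.
e_ss = 3/K_v = 3/(10/11) = 3.3.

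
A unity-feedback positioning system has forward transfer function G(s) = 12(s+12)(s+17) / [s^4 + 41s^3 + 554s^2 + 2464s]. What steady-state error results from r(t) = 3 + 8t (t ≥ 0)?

1232/153

Lowest-order denominator term is 2464s, so the open loop has 1 pole at the origin → type 1 system. Taking each input component in turn:
  • 3: tracked with zero error.
  • 8t: e_ss = 8/K_v with K_v=153/154 → 1232/153.
Total e_ss = 1232/153.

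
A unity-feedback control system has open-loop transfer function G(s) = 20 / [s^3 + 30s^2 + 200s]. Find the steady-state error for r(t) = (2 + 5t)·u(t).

Factoring s from the denominator leaves a polynomial with constant term 200, so the system is type 1. Treating each term separately:
  • 2: tracked with zero error.
  • 5t: e_ss = 5/K_v with K_v=0.1 → 50.
Total e_ss = 50.

50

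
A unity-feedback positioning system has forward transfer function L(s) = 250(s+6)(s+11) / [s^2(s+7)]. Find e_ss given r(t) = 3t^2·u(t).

The open loop has two poles at the origin → type 2 system.
K_a = lim_{s→0} s^2·L(s) = 250·6·11 / (7) = 16500/7.
r(t) = 3t^2 gives R(s) = 6/s^3.
e_ss = 6/K_a = 6/(16500/7) = 7/2750.

7/2750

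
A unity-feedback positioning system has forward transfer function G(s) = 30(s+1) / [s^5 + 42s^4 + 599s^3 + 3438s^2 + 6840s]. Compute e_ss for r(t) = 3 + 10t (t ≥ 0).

2280

Factoring s from the denominator leaves a polynomial with constant term 6840, so the system is type 1. By superposition:
  • 3: tracked with zero error.
  • 10t: e_ss = 10/K_v with K_v=1/228 → 2280.
Total e_ss = 2280.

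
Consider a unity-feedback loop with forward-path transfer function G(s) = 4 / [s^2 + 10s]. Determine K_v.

Lowest-order denominator term is 10s, so the open loop has 1 pole at the origin → type 1 system.
K_v = lim_{s→0} s·G(s) = 4 / 10 = 0.4.

0.4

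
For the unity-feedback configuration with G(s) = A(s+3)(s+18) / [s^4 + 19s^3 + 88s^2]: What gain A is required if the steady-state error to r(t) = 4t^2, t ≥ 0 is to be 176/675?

Lowest-order denominator term is 88s^2, so the open loop has 2 poles at the origin → type 2 system.
K_a = lim_{s→0} s^2·G(s) = A·3·18 / 88 = (27/44)·A.
e_ss = 8/K_a = 176/675 ⇒ K_a = 675/22 ⇒ A = (675/22)/(27/44) = 50.

50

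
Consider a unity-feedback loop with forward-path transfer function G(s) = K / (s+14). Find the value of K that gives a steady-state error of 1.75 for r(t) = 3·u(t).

System type = 0 (no poles at s=0).
K_p = lim_{s→0} G(s) = K / (14) = (1/14)·K.
e_ss = 3/(1 + K_p) = 1.75 ⇒ 1 + (1/14)·K = 12/7 ⇒ K = 10.

10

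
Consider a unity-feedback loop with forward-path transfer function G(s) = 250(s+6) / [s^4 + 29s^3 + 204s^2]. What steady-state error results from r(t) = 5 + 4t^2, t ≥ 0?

1.088

Lowest-order denominator term is 204s^2, so the open loop has 2 poles at the origin → type 2 system. Taking each input component in turn:
  • 5: tracked with zero error.
  • 4t^2: e_ss = 8/K_a with K_a=125/17 → 1.088.
Total e_ss = 1.088.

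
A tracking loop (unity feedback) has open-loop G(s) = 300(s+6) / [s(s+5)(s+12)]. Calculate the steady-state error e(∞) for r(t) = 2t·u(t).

G(s) has one factor of s in the denominator, so the system is type 1.
K_v = lim_{s→0} s·G(s) = 300·6 / (5·12) = 30.
e_ss = 2/K_v = 2/30 = 1/15.

1/15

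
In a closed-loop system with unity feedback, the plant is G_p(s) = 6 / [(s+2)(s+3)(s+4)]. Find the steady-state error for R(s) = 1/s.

The open loop has no poles at the origin → type 0 system.
K_p = lim_{s→0} G_p(s) = 6 / (2·3·4) = 0.25.
e_ss = 1/(1 + K_p) = 1/1.25 = 0.8.

0.8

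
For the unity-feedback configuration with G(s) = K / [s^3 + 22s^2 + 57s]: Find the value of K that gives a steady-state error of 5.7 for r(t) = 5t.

The denominator has no term below 57s — 1 pole at s=0, type 1.
K_v = lim_{s→0} s·G(s) = K / 57 = (1/57)·K.
e_ss = 5/K_v = 5.7 ⇒ K_v = 50/57 ⇒ K = (50/57)/(1/57) = 50.

50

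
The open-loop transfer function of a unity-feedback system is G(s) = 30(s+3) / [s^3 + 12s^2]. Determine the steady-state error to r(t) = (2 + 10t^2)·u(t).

8/3

Factoring s^2 from the denominator leaves a polynomial with constant term 12, so the system is type 2. Treating each term separately:
  • 2: tracked with zero error.
  • 10t^2: e_ss = 20/K_a with K_a=7.5 → 8/3.
Total e_ss = 8/3.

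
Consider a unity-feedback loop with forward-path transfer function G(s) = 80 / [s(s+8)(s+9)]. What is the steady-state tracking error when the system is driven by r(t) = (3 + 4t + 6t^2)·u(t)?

infinity

One free integrator in G(s): this is a type 1 system. Taking each input component in turn:
  • 3: tracked with zero error.
  • 4t: e_ss = 4/K_v with K_v=10/9 → 3.6.
  • 6t^2: a type-1 system cannot track it, e_ss → ∞.
The unbounded component dominates.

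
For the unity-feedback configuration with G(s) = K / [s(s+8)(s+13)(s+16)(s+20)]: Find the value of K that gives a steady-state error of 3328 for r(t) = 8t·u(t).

One free integrator in G(s): this is a type 1 system.
K_v = lim_{s→0} s·G(s) = K / (8·13·16·20) = (1/33280)·K.
e_ss = 8/K_v = 3328 ⇒ K_v = 1/416 ⇒ K = (1/416)/(1/33280) = 80.

80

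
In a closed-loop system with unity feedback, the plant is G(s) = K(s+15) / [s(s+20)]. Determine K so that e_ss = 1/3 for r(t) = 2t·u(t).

G(s) has one factor of s in the denominator, so the system is type 1.
K_v = lim_{s→0} s·G(s) = K·15 / (20) = 0.75·K.
e_ss = 2/K_v = 1/3 ⇒ K_v = 6 ⇒ K = 6/0.75 = 8.

8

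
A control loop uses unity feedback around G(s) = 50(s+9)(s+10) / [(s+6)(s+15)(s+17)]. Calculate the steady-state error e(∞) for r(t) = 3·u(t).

51/67

No free integrators in G(s): this is a type 0 system.
K_p = lim_{s→0} G(s) = 50·9·10 / (6·15·17) = 50/17.
e_ss = 3/(1 + K_p) = 3/(67/17) = 51/67.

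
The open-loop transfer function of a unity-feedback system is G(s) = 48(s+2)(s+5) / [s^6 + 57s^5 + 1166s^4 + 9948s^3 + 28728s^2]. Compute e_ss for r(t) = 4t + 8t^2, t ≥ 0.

957.6

Lowest-order denominator term is 28728s^2, so the open loop has 2 poles at the origin → type 2 system. Taking each input component in turn:
  • 4t: tracked with zero error.
  • 8t^2: e_ss = 16/K_a with K_a=20/1197 → 957.6.
Total e_ss = 957.6.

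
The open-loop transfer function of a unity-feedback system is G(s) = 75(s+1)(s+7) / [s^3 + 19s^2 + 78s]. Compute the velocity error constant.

175/26

Factoring s from the denominator leaves a polynomial with constant term 78, so the system is type 1.
K_v = lim_{s→0} s·G(s) = 75·1·7 / 78 = 175/26.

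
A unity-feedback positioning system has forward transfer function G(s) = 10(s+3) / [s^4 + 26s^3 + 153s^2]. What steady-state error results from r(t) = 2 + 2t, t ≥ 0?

0

The denominator has no term below 153s^2 — 2 poles at s=0, type 2. Treating each term separately:
  • 2: tracked with zero error.
  • 2t: tracked with zero error.
Total e_ss = 0.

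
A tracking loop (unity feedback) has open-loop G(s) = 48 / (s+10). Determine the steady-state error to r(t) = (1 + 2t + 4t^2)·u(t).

infinity

System type = 0 (no poles at s=0). Treating each term separately:
  • 1: e_ss = 1/(1+K_p) with K_p=4.8 → 5/29.
  • 2t: a type-0 system cannot track it, e_ss → ∞.
  • 4t^2: a type-0 system cannot track it, e_ss → ∞.
The unbounded component dominates.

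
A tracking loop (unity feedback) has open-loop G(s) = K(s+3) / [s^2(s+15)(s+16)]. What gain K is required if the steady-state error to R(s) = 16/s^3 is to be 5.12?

250

System type = 2 (two poles at s=0).
K_a = lim_{s→0} s^2·G(s) = K·3 / (15·16) = 0.0125·K.
e_ss = 16/K_a = 5.12 ⇒ K_a = 3.125 ⇒ K = 3.125/0.0125 = 250.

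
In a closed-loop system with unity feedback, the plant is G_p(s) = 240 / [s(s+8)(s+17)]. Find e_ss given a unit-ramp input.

One free integrator in G_p(s): this is a type 1 system.
K_v = lim_{s→0} s·G_p(s) = 240 / (8·17) = 30/17.
e_ss = 1/K_v = 1/(30/17) = 17/30.

17/30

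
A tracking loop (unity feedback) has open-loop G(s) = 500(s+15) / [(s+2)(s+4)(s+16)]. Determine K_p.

The open loop has no poles at the origin → type 0 system.
K_p = lim_{s→0} G(s) = 500·15 / (2·4·16) = 1875/32.

1875/32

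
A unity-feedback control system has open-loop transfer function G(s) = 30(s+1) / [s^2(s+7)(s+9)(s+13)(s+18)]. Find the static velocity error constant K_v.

K_v = lim_{s→0} s·G(s); with 2 poles at the origin the limit diverges, so K_v = ∞.

infinity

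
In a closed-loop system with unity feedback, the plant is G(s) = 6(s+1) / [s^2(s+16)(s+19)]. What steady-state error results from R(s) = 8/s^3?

G(s) has two factors of s in the denominator, so the system is type 2.
K_a = lim_{s→0} s^2·G(s) = 6·1 / (16·19) = 3/152.
r(t) = 4t^2 gives R(s) = 8/s^3.
e_ss = 8/K_a = 8/(3/152) = 1216/3.

1216/3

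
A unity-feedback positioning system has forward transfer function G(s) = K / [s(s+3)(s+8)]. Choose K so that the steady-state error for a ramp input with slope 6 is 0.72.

200

System type = 1 (one pole at s=0).
K_v = lim_{s→0} s·G(s) = K / (3·8) = (1/24)·K.
e_ss = 6/K_v = 0.72 ⇒ K_v = 25/3 ⇒ K = (25/3)/(1/24) = 200.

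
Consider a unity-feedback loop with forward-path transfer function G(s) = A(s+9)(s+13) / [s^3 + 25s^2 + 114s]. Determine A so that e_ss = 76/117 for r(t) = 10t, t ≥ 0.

Lowest-order denominator term is 114s, so the open loop has 1 pole at the origin → type 1 system.
K_v = lim_{s→0} s·G(s) = A·9·13 / 114 = (39/38)·A.
e_ss = 10/K_v = 76/117 ⇒ K_v = 585/38 ⇒ A = (585/38)/(39/38) = 15.

15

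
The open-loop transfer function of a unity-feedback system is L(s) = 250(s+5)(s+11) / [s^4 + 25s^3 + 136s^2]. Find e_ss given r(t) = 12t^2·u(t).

1632/6875

Factoring s^2 from the denominator leaves a polynomial with constant term 136, so the system is type 2.
K_a = lim_{s→0} s^2·L(s) = 250·5·11 / 136 = 6875/68.
r(t) = 12t^2 gives R(s) = 24/s^3.
e_ss = 24/K_a = 24/(6875/68) = 1632/6875.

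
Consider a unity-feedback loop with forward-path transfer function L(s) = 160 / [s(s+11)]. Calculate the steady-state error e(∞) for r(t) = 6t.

The open loop has one pole at the origin → type 1 system.
K_v = lim_{s→0} s·L(s) = 160 / (11) = 160/11.
e_ss = 6/K_v = 6/(160/11) = 0.4125.

0.4125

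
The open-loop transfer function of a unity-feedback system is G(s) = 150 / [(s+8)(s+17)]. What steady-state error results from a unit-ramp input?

infinity

G(s) has no factors of s in the denominator, so the system is type 0.
For a type-0 system K_v = 0, so e_ss to a ramp input is unbounded.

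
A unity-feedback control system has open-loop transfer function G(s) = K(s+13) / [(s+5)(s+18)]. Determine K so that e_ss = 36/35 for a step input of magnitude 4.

20

The open loop has no poles at the origin → type 0 system.
K_p = lim_{s→0} G(s) = K·13 / (5·18) = (13/90)·K.
e_ss = 4/(1 + K_p) = 36/35 ⇒ 1 + (13/90)·K = 35/9 ⇒ K = 20.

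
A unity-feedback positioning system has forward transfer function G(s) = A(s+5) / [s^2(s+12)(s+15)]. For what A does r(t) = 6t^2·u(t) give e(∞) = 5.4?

G(s) has two factors of s in the denominator, so the system is type 2.
K_a = lim_{s→0} s^2·G(s) = A·5 / (12·15) = (1/36)·A.
e_ss = 12/K_a = 5.4 ⇒ K_a = 20/9 ⇒ A = (20/9)/(1/36) = 80.

80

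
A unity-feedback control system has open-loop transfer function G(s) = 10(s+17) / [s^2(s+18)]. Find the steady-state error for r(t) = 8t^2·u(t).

Two free integrators in G(s): this is a type 2 system.
K_a = lim_{s→0} s^2·G(s) = 10·17 / (18) = 85/9.
r(t) = 8t^2 gives R(s) = 16/s^3.
e_ss = 16/K_a = 16/(85/9) = 144/85.

144/85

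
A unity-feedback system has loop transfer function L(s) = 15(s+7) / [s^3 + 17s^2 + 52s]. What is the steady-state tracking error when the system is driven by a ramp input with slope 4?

208/105

The denominator has no term below 52s — 1 pole at s=0, type 1.
K_v = lim_{s→0} s·L(s) = 15·7 / 52 = 105/52.
e_ss = 4/K_v = 4/(105/52) = 208/105.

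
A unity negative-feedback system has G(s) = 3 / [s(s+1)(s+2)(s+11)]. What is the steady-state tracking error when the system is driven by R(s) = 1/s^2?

22/3

G(s) has one factor of s in the denominator, so the system is type 1.
K_v = lim_{s→0} s·G(s) = 3 / (1·2·11) = 3/22.
e_ss = 1/K_v = 1/(3/22) = 22/3.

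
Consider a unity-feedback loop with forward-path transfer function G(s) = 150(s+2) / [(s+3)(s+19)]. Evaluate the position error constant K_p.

100/19

The open loop has no poles at the origin → type 0 system.
K_p = lim_{s→0} G(s) = 150·2 / (3·19) = 100/19.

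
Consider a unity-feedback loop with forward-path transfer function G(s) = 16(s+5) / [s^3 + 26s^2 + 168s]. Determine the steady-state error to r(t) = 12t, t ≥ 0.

Factoring s from the denominator leaves a polynomial with constant term 168, so the system is type 1.
K_v = lim_{s→0} s·G(s) = 16·5 / 168 = 10/21.
e_ss = 12/K_v = 12/(10/21) = 25.2.

25.2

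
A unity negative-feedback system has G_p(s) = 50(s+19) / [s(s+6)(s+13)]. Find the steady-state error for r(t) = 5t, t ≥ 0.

One free integrator in G_p(s): this is a type 1 system.
K_v = lim_{s→0} s·G_p(s) = 50·19 / (6·13) = 475/39.
e_ss = 5/K_v = 5/(475/39) = 39/95.

39/95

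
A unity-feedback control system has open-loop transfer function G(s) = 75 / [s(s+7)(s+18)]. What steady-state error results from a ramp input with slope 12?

20.16

The open loop has one pole at the origin → type 1 system.
K_v = lim_{s→0} s·G(s) = 75 / (7·18) = 25/42.
e_ss = 12/K_v = 12/(25/42) = 20.16.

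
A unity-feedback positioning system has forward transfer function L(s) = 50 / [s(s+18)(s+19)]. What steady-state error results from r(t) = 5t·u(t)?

34.2

System type = 1 (one pole at s=0).
K_v = lim_{s→0} s·L(s) = 50 / (18·19) = 25/171.
e_ss = 5/K_v = 5/(25/171) = 34.2.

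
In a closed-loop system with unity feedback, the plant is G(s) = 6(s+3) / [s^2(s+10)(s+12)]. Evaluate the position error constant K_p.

K_p = lim_{s→0} G(s); with 2 poles at the origin the limit diverges, so K_p = ∞.

infinity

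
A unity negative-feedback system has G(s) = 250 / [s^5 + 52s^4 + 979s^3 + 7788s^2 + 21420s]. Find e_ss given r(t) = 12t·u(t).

1028.16

The denominator has no term below 21420s — 1 pole at s=0, type 1.
K_v = lim_{s→0} s·G(s) = 250 / 21420 = 25/2142.
e_ss = 12/K_v = 12/(25/2142) = 1028.16.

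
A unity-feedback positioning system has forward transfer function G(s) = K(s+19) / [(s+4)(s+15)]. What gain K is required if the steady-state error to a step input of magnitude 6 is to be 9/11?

System type = 0 (no poles at s=0).
K_p = lim_{s→0} G(s) = K·19 / (4·15) = (19/60)·K.
e_ss = 6/(1 + K_p) = 9/11 ⇒ 1 + (19/60)·K = 22/3 ⇒ K = 20.

20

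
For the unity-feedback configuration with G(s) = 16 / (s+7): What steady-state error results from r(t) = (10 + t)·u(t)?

G(s) has no factors of s in the denominator, so the system is type 0. Treating each term separately:
  • 10: e_ss = 10/(1+K_p) with K_p=16/7 → 70/23.
  • t: a type-0 system cannot track it, e_ss → ∞.
The unbounded component dominates.

infinity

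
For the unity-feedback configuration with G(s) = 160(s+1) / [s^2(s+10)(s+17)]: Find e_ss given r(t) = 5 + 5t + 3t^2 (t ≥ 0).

The open loop has two poles at the origin → type 2 system. By superposition:
  • 5: tracked with zero error.
  • 5t: tracked with zero error.
  • 3t^2: e_ss = 6/K_a with K_a=16/17 → 6.375.
Total e_ss = 6.375.

6.375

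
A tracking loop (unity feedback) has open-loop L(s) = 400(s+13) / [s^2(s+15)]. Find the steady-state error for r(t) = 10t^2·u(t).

3/52

System type = 2 (two poles at s=0).
K_a = lim_{s→0} s^2·L(s) = 400·13 / (15) = 1040/3.
r(t) = 10t^2 gives R(s) = 20/s^3.
e_ss = 20/K_a = 20/(1040/3) = 3/52.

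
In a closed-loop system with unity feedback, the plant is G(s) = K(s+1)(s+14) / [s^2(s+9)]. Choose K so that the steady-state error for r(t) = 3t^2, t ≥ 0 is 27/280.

40

Two free integrators in G(s): this is a type 2 system.
K_a = lim_{s→0} s^2·G(s) = K·1·14 / (9) = (14/9)·K.
e_ss = 6/K_a = 27/280 ⇒ K_a = 560/9 ⇒ K = (560/9)/(14/9) = 40.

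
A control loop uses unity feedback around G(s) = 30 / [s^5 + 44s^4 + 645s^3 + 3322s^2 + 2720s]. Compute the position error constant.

K_p = lim_{s→0} G(s); with 1 pole at the origin the limit diverges, so K_p = ∞.

infinity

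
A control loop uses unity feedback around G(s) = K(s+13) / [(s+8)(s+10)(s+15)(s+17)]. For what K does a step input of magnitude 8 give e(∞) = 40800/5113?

G(s) has no factors of s in the denominator, so the system is type 0.
K_p = lim_{s→0} G(s) = K·13 / (8·10·15·17) = (13/20400)·K.
e_ss = 8/(1 + K_p) = 40800/5113 ⇒ 1 + (13/20400)·K = 5113/5100 ⇒ K = 4.

4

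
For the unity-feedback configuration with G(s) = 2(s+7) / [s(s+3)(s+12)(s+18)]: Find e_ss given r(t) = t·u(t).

The open loop has one pole at the origin → type 1 system.
K_v = lim_{s→0} s·G(s) = 2·7 / (3·12·18) = 7/324.
e_ss = 1/K_v = 1/(7/324) = 324/7.

324/7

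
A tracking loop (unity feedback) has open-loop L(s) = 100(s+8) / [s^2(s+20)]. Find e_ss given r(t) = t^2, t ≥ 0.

0.05

Two free integrators in L(s): this is a type 2 system.
K_a = lim_{s→0} s^2·L(s) = 100·8 / (20) = 40.
r(t) = t^2 gives R(s) = 2/s^3.
e_ss = 2/K_a = 2/40 = 0.05.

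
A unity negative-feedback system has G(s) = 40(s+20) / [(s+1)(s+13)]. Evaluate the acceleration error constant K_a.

The open loop has no poles at the origin → type 0 system.
K_a = lim_{s→0} s^2·G(s) = 0 (the extra factor of s kills the finite limit).

0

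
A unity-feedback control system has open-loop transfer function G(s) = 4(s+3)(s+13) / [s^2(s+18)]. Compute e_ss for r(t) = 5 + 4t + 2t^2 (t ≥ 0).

6/13

System type = 2 (two poles at s=0). By superposition:
  • 5: tracked with zero error.
  • 4t: tracked with zero error.
  • 2t^2: e_ss = 4/K_a with K_a=26/3 → 6/13.
Total e_ss = 6/13.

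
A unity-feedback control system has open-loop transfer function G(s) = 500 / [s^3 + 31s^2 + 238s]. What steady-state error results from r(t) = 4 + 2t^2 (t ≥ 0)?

infinity

The denominator has no term below 238s — 1 pole at s=0, type 1. Taking each input component in turn:
  • 4: tracked with zero error.
  • 2t^2: a type-1 system cannot track it, e_ss → ∞.
The unbounded component dominates.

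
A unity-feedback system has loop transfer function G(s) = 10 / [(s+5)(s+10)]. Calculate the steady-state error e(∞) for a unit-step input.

5/6

System type = 0 (no poles at s=0).
K_p = lim_{s→0} G(s) = 10 / (5·10) = 0.2.
e_ss = 1/(1 + K_p) = 1/1.2 = 5/6.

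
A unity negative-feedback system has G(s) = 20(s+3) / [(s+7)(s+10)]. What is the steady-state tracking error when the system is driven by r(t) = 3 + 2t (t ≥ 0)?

System type = 0 (no poles at s=0). By superposition:
  • 3: e_ss = 3/(1+K_p) with K_p=6/7 → 21/13.
  • 2t: a type-0 system cannot track it, e_ss → ∞.
The unbounded component dominates.

infinity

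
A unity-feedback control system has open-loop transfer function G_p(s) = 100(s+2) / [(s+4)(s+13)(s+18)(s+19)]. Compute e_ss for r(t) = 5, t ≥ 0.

11115/2248

The open loop has no poles at the origin → type 0 system.
K_p = lim_{s→0} G_p(s) = 100·2 / (4·13·18·19) = 25/2223.
e_ss = 5/(1 + K_p) = 5/(2248/2223) = 11115/2248.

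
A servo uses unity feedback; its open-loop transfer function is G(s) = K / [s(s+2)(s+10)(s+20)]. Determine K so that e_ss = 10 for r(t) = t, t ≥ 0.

G(s) has one factor of s in the denominator, so the system is type 1.
K_v = lim_{s→0} s·G(s) = K / (2·10·20) = 0.0025·K.
e_ss = 1/K_v = 10 ⇒ K_v = 0.1 ⇒ K = 0.1/0.0025 = 40.

40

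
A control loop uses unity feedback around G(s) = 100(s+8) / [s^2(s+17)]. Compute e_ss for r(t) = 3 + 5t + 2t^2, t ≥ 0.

0.085

G(s) has two factors of s in the denominator, so the system is type 2. By superposition:
  • 3: tracked with zero error.
  • 5t: tracked with zero error.
  • 2t^2: e_ss = 4/K_a with K_a=800/17 → 0.085.
Total e_ss = 0.085.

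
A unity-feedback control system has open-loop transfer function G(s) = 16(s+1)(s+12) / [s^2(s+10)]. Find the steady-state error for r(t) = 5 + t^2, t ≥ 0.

5/48

The open loop has two poles at the origin → type 2 system. Taking each input component in turn:
  • 5: tracked with zero error.
  • t^2: e_ss = 2/K_a with K_a=19.2 → 5/48.
Total e_ss = 5/48.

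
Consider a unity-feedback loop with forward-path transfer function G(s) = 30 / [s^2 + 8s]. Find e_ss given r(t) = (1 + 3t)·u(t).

0.8

The denominator has no term below 8s — 1 pole at s=0, type 1. Taking each input component in turn:
  • 1: tracked with zero error.
  • 3t: e_ss = 3/K_v with K_v=3.75 → 0.8.
Total e_ss = 0.8.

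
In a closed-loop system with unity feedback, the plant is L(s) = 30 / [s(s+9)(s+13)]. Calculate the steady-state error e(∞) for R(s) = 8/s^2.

L(s) has one factor of s in the denominator, so the system is type 1.
K_v = lim_{s→0} s·L(s) = 30 / (9·13) = 10/39.
e_ss = 8/K_v = 8/(10/39) = 31.2.

31.2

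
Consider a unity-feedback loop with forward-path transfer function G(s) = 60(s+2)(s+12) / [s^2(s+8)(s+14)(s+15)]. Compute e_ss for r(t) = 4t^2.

28/3

G(s) has two factors of s in the denominator, so the system is type 2.
K_a = lim_{s→0} s^2·G(s) = 60·2·12 / (8·14·15) = 6/7.
r(t) = 4t^2 gives R(s) = 8/s^3.
e_ss = 8/K_a = 8/(6/7) = 28/3.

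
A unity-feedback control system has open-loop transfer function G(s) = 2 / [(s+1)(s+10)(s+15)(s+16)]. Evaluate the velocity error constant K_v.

0

System type = 0 (no poles at s=0).
K_v = lim_{s→0} s·G(s) = 0 (the extra factor of s kills the finite limit).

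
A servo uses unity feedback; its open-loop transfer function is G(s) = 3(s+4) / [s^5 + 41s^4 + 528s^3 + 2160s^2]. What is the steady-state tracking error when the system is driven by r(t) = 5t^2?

1800

Factoring s^2 from the denominator leaves a polynomial with constant term 2160, so the system is type 2.
K_a = lim_{s→0} s^2·G(s) = 3·4 / 2160 = 1/180.
r(t) = 5t^2 gives R(s) = 10/s^3.
e_ss = 10/K_a = 10/(1/180) = 1800.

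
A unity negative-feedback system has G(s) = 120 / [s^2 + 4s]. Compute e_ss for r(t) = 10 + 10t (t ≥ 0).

Lowest-order denominator term is 4s, so the open loop has 1 pole at the origin → type 1 system. Treating each term separately:
  • 10: tracked with zero error.
  • 10t: e_ss = 10/K_v with K_v=30 → 1/3.
Total e_ss = 1/3.

1/3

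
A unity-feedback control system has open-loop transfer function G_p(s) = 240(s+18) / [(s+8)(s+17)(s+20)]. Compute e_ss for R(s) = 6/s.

G_p(s) has no factors of s in the denominator, so the system is type 0.
K_p = lim_{s→0} G_p(s) = 240·18 / (8·17·20) = 27/17.
e_ss = 6/(1 + K_p) = 6/(44/17) = 51/22.

51/22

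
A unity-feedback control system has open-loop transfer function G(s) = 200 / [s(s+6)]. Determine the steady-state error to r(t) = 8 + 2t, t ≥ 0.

System type = 1 (one pole at s=0). By superposition:
  • 8: tracked with zero error.
  • 2t: e_ss = 2/K_v with K_v=100/3 → 0.06.
Total e_ss = 0.06.

0.06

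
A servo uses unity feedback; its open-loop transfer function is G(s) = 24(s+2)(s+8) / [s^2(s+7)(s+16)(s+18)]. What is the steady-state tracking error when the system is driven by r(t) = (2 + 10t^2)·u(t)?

105

Two free integrators in G(s): this is a type 2 system. By superposition:
  • 2: tracked with zero error.
  • 10t^2: e_ss = 20/K_a with K_a=4/21 → 105.
Total e_ss = 105.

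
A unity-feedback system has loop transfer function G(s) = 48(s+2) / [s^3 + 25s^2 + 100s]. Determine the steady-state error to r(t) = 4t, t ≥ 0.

25/6

The denominator has no term below 100s — 1 pole at s=0, type 1.
K_v = lim_{s→0} s·G(s) = 48·2 / 100 = 0.96.
e_ss = 4/K_v = 4/0.96 = 25/6.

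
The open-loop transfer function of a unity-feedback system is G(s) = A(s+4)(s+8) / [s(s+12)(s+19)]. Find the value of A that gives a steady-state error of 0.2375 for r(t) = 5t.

One free integrator in G(s): this is a type 1 system.
K_v = lim_{s→0} s·G(s) = A·4·8 / (12·19) = (8/57)·A.
e_ss = 5/K_v = 0.2375 ⇒ K_v = 400/19 ⇒ A = (400/19)/(8/57) = 150.

150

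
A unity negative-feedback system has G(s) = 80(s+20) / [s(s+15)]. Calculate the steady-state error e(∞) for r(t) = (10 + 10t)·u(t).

3/32

The open loop has one pole at the origin → type 1 system. Treating each term separately:
  • 10: tracked with zero error.
  • 10t: e_ss = 10/K_v with K_v=320/3 → 3/32.
Total e_ss = 3/32.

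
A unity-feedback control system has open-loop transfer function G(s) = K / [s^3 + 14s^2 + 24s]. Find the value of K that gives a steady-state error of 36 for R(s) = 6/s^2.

4

The denominator has no term below 24s — 1 pole at s=0, type 1.
K_v = lim_{s→0} s·G(s) = K / 24 = (1/24)·K.
e_ss = 6/K_v = 36 ⇒ K_v = 1/6 ⇒ K = (1/6)/(1/24) = 4.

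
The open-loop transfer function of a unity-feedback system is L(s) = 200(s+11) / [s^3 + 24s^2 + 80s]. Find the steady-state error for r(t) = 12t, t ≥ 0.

The denominator has no term below 80s — 1 pole at s=0, type 1.
K_v = lim_{s→0} s·L(s) = 200·11 / 80 = 27.5.
e_ss = 12/K_v = 12/27.5 = 24/55.

24/55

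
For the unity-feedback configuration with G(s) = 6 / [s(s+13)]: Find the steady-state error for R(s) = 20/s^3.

System type = 1 (one pole at s=0).
For a type-1 system K_a = 0, so e_ss to a parabolic input is unbounded.

infinity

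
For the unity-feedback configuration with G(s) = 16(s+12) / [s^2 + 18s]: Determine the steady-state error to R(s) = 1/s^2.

Lowest-order denominator term is 18s, so the open loop has 1 pole at the origin → type 1 system.
K_v = lim_{s→0} s·G(s) = 16·12 / 18 = 32/3.
e_ss = 1/K_v = 1/(32/3) = 3/32.

3/32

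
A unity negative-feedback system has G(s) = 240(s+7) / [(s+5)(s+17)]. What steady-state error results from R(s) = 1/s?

17/353

G(s) has no factors of s in the denominator, so the system is type 0.
K_p = lim_{s→0} G(s) = 240·7 / (5·17) = 336/17.
e_ss = 1/(1 + K_p) = 1/(353/17) = 17/353.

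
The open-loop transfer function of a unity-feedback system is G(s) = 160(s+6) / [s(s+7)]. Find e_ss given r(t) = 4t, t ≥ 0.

7/240

One free integrator in G(s): this is a type 1 system.
K_v = lim_{s→0} s·G(s) = 160·6 / (7) = 960/7.
e_ss = 4/K_v = 4/(960/7) = 7/240.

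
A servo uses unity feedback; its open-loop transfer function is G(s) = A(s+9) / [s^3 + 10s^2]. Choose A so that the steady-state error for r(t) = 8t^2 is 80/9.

2

The denominator has no term below 10s^2 — 2 poles at s=0, type 2.
K_a = lim_{s→0} s^2·G(s) = A·9 / 10 = 0.9·A.
e_ss = 16/K_a = 80/9 ⇒ K_a = 1.8 ⇒ A = 1.8/0.9 = 2.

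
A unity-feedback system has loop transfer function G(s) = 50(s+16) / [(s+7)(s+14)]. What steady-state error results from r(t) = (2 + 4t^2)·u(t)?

infinity

No free integrators in G(s): this is a type 0 system. Treating each term separately:
  • 2: e_ss = 2/(1+K_p) with K_p=400/49 → 98/449.
  • 4t^2: a type-0 system cannot track it, e_ss → ∞.
The unbounded component dominates.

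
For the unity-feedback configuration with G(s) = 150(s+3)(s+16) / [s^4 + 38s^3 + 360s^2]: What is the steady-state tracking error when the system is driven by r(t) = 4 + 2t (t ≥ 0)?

0

Factoring s^2 from the denominator leaves a polynomial with constant term 360, so the system is type 2. By superposition:
  • 4: tracked with zero error.
  • 2t: tracked with zero error.
Total e_ss = 0.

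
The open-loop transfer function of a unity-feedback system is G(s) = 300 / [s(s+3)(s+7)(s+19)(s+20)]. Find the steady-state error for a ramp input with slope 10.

System type = 1 (one pole at s=0).
K_v = lim_{s→0} s·G(s) = 300 / (3·7·19·20) = 5/133.
e_ss = 10/K_v = 10/(5/133) = 266.

266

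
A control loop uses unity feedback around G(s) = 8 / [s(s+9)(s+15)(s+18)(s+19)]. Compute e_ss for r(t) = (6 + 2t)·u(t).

11542.5

G(s) has one factor of s in the denominator, so the system is type 1. Treating each term separately:
  • 6: tracked with zero error.
  • 2t: e_ss = 2/K_v with K_v=4/23085 → 11542.5.
Total e_ss = 11542.5.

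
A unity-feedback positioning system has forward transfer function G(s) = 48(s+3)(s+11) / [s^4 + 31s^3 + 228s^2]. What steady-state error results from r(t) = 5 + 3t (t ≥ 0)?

Lowest-order denominator term is 228s^2, so the open loop has 2 poles at the origin → type 2 system. By superposition:
  • 5: tracked with zero error.
  • 3t: tracked with zero error.
Total e_ss = 0.

0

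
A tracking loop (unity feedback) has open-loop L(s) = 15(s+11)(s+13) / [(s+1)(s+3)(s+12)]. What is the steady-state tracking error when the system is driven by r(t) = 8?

96/727

System type = 0 (no poles at s=0).
K_p = lim_{s→0} L(s) = 15·11·13 / (1·3·12) = 715/12.
e_ss = 8/(1 + K_p) = 8/(727/12) = 96/727.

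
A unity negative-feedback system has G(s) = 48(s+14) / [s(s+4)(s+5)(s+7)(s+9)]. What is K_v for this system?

System type = 1 (one pole at s=0).
K_v = lim_{s→0} s·G(s) = 48·14 / (4·5·7·9) = 8/15.

8/15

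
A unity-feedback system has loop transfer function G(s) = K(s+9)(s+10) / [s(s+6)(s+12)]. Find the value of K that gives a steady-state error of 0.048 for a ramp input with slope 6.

100

System type = 1 (one pole at s=0).
K_v = lim_{s→0} s·G(s) = K·9·10 / (6·12) = 1.25·K.
e_ss = 6/K_v = 0.048 ⇒ K_v = 125 ⇒ K = 125/1.25 = 100.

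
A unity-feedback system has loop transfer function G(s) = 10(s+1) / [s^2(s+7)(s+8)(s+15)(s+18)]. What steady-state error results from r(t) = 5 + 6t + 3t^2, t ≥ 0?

9072

G(s) has two factors of s in the denominator, so the system is type 2. Treating each term separately:
  • 5: tracked with zero error.
  • 6t: tracked with zero error.
  • 3t^2: e_ss = 6/K_a with K_a=1/1512 → 9072.
Total e_ss = 9072.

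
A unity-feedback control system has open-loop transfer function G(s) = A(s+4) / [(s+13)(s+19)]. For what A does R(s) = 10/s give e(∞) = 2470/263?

No free integrators in G(s): this is a type 0 system.
K_p = lim_{s→0} G(s) = A·4 / (13·19) = (4/247)·A.
e_ss = 10/(1 + K_p) = 2470/263 ⇒ 1 + (4/247)·A = 263/247 ⇒ A = 4.

4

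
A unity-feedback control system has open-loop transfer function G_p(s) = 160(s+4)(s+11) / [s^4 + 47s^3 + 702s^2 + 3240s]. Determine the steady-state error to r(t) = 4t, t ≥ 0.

81/44

The denominator has no term below 3240s — 1 pole at s=0, type 1.
K_v = lim_{s→0} s·G_p(s) = 160·4·11 / 3240 = 176/81.
e_ss = 4/K_v = 4/(176/81) = 81/44.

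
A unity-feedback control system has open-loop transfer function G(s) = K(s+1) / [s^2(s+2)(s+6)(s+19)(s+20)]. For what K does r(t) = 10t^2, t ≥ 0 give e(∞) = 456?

The open loop has two poles at the origin → type 2 system.
K_a = lim_{s→0} s^2·G(s) = K·1 / (2·6·19·20) = (1/4560)·K.
e_ss = 20/K_a = 456 ⇒ K_a = 5/114 ⇒ K = (5/114)/(1/4560) = 200.

200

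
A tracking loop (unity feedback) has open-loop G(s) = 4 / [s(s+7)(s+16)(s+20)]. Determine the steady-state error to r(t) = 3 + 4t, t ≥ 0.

G(s) has one factor of s in the denominator, so the system is type 1. By superposition:
  • 3: tracked with zero error.
  • 4t: e_ss = 4/K_v with K_v=1/560 → 2240.
Total e_ss = 2240.

2240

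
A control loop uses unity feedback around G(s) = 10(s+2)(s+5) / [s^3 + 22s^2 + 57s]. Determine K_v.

100/57

Factoring s from the denominator leaves a polynomial with constant term 57, so the system is type 1.
K_v = lim_{s→0} s·G(s) = 10·2·5 / 57 = 100/57.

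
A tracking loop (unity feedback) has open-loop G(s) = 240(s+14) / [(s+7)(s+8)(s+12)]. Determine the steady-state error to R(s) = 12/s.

2

G(s) has no factors of s in the denominator, so the system is type 0.
K_p = lim_{s→0} G(s) = 240·14 / (7·8·12) = 5.
e_ss = 12/(1 + K_p) = 12/6 = 2.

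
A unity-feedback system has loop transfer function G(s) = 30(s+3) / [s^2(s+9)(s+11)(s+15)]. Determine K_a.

System type = 2 (two poles at s=0).
K_a = lim_{s→0} s^2·G(s) = 30·3 / (9·11·15) = 2/33.

2/33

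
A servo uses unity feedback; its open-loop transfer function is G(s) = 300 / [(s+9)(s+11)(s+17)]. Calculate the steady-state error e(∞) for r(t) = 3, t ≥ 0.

1683/661

System type = 0 (no poles at s=0).
K_p = lim_{s→0} G(s) = 300 / (9·11·17) = 100/561.
e_ss = 3/(1 + K_p) = 3/(661/561) = 1683/661.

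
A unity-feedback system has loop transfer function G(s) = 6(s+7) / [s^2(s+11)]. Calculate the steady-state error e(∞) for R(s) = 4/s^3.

22/21

G(s) has two factors of s in the denominator, so the system is type 2.
K_a = lim_{s→0} s^2·G(s) = 6·7 / (11) = 42/11.
r(t) = 2t^2 gives R(s) = 4/s^3.
e_ss = 4/K_a = 4/(42/11) = 22/21.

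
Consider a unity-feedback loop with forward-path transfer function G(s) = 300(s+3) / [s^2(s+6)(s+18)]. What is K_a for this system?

25/3

Two free integrators in G(s): this is a type 2 system.
K_a = lim_{s→0} s^2·G(s) = 300·3 / (6·18) = 25/3.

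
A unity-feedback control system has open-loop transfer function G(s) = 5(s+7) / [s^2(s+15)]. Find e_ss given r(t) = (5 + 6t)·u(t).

0

Two free integrators in G(s): this is a type 2 system. Taking each input component in turn:
  • 5: tracked with zero error.
  • 6t: tracked with zero error.
Total e_ss = 0.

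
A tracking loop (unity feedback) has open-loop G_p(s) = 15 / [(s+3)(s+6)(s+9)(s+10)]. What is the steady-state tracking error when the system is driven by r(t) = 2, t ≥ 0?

No free integrators in G_p(s): this is a type 0 system.
K_p = lim_{s→0} G_p(s) = 15 / (3·6·9·10) = 1/108.
e_ss = 2/(1 + K_p) = 2/(109/108) = 216/109.

216/109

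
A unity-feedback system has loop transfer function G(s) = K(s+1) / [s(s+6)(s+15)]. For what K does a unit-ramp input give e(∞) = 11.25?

8

System type = 1 (one pole at s=0).
K_v = lim_{s→0} s·G(s) = K·1 / (6·15) = (1/90)·K.
e_ss = 1/K_v = 11.25 ⇒ K_v = 4/45 ⇒ K = (4/45)/(1/90) = 8.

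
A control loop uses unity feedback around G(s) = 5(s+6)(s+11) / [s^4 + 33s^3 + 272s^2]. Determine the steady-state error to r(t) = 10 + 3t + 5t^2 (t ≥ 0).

The denominator has no term below 272s^2 — 2 poles at s=0, type 2. Treating each term separately:
  • 10: tracked with zero error.
  • 3t: tracked with zero error.
  • 5t^2: e_ss = 10/K_a with K_a=165/136 → 272/33.
Total e_ss = 272/33.

272/33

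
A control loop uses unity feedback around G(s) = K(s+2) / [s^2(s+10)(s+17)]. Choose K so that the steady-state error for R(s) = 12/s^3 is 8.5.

120

Two free integrators in G(s): this is a type 2 system.
K_a = lim_{s→0} s^2·G(s) = K·2 / (10·17) = (1/85)·K.
e_ss = 12/K_a = 8.5 ⇒ K_a = 24/17 ⇒ K = (24/17)/(1/85) = 120.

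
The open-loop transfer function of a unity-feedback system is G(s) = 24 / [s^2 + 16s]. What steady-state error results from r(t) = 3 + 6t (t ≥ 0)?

4

Factoring s from the denominator leaves a polynomial with constant term 16, so the system is type 1. Taking each input component in turn:
  • 3: tracked with zero error.
  • 6t: e_ss = 6/K_v with K_v=1.5 → 4.
Total e_ss = 4.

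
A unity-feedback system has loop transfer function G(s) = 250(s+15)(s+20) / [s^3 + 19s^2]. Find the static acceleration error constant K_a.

Lowest-order denominator term is 19s^2, so the open loop has 2 poles at the origin → type 2 system.
K_a = lim_{s→0} s^2·G(s) = 250·15·20 / 19 = 75000/19.

75000/19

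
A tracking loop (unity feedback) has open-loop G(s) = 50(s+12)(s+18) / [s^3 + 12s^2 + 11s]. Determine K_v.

10800/11

The denominator has no term below 11s — 1 pole at s=0, type 1.
K_v = lim_{s→0} s·G(s) = 50·12·18 / 11 = 10800/11.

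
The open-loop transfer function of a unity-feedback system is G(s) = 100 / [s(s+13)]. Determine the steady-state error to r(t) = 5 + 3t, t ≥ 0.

G(s) has one factor of s in the denominator, so the system is type 1. Treating each term separately:
  • 5: tracked with zero error.
  • 3t: e_ss = 3/K_v with K_v=100/13 → 0.39.
Total e_ss = 0.39.

0.39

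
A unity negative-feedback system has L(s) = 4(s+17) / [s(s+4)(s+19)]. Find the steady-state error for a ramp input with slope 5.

One free integrator in L(s): this is a type 1 system.
K_v = lim_{s→0} s·L(s) = 4·17 / (4·19) = 17/19.
e_ss = 5/K_v = 5/(17/19) = 95/17.

95/17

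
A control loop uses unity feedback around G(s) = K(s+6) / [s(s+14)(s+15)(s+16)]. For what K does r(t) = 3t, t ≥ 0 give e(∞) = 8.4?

200

One free integrator in G(s): this is a type 1 system.
K_v = lim_{s→0} s·G(s) = K·6 / (14·15·16) = (1/560)·K.
e_ss = 3/K_v = 8.4 ⇒ K_v = 5/14 ⇒ K = (5/14)/(1/560) = 200.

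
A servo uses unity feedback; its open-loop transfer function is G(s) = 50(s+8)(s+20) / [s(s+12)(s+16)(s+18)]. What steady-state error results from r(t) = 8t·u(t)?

3.456

G(s) has one factor of s in the denominator, so the system is type 1.
K_v = lim_{s→0} s·G(s) = 50·8·20 / (12·16·18) = 125/54.
e_ss = 8/K_v = 8/(125/54) = 3.456.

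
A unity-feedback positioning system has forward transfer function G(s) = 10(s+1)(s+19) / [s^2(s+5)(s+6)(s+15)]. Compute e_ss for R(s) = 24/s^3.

1080/19

The open loop has two poles at the origin → type 2 system.
K_a = lim_{s→0} s^2·G(s) = 10·1·19 / (5·6·15) = 19/45.
r(t) = 12t^2 gives R(s) = 24/s^3.
e_ss = 24/K_a = 24/(19/45) = 1080/19.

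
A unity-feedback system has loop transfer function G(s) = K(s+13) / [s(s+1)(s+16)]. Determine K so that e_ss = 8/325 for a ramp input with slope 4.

200

System type = 1 (one pole at s=0).
K_v = lim_{s→0} s·G(s) = K·13 / (1·16) = 0.8125·K.
e_ss = 4/K_v = 8/325 ⇒ K_v = 162.5 ⇒ K = 162.5/0.8125 = 200.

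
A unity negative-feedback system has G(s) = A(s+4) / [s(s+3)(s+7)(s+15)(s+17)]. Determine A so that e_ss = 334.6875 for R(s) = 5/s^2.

20

System type = 1 (one pole at s=0).
K_v = lim_{s→0} s·G(s) = A·4 / (3·7·15·17) = (4/5355)·A.
e_ss = 5/K_v = 334.6875 ⇒ K_v = 16/1071 ⇒ A = (16/1071)/(4/5355) = 20.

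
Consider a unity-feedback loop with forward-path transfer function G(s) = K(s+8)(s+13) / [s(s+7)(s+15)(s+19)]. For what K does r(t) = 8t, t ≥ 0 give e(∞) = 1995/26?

System type = 1 (one pole at s=0).
K_v = lim_{s→0} s·G(s) = K·8·13 / (7·15·19) = (104/1995)·K.
e_ss = 8/K_v = 1995/26 ⇒ K_v = 208/1995 ⇒ K = (208/1995)/(104/1995) = 2.

2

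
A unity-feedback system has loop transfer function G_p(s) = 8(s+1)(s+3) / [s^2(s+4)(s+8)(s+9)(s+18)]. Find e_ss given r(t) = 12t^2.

5184

System type = 2 (two poles at s=0).
K_a = lim_{s→0} s^2·G_p(s) = 8·1·3 / (4·8·9·18) = 1/216.
r(t) = 12t^2 gives R(s) = 24/s^3.
e_ss = 24/K_a = 24/(1/216) = 5184.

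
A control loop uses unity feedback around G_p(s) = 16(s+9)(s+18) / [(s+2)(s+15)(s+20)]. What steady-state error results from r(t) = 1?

The open loop has no poles at the origin → type 0 system.
K_p = lim_{s→0} G_p(s) = 16·9·18 / (2·15·20) = 4.32.
e_ss = 1/(1 + K_p) = 1/5.32 = 25/133.

25/133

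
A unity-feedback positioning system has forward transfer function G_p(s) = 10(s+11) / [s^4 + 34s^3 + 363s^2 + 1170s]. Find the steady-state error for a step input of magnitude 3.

Factoring s from the denominator leaves a polynomial with constant term 1170, so the system is type 1.
A type-1 system has K_p = ∞, so it tracks a step input with zero steady-state error.

0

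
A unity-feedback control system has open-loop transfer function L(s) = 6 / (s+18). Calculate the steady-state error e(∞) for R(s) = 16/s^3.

infinity

The open loop has no poles at the origin → type 0 system.
For a type-0 system K_a = 0, so e_ss to a parabolic input is unbounded.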